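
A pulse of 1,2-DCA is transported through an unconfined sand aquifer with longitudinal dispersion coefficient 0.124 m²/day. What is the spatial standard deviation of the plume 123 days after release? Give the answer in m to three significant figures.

Dispersive spreading gives a Gaussian with σ² = 2Dt; advection only shifts the center.
σ = √(2 × 0.124 × 123) = 5.52 m.

5.52 m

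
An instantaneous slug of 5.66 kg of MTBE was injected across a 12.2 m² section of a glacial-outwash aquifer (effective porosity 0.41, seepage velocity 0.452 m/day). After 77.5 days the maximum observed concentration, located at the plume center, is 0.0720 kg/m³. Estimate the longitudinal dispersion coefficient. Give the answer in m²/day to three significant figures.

At the plume center C_max = M/(n_e·A·√(4πDt)), so D = M²/(4πt·(n_e·A·C_max)²).
n_e·A·C_max = 0.41 × 12.2 × 0.0720 = 0.3601 kg/m.
D = 5.66²/(4π × 77.5 × 0.3601²) = 0.254 m²/day.

0.254 m²/day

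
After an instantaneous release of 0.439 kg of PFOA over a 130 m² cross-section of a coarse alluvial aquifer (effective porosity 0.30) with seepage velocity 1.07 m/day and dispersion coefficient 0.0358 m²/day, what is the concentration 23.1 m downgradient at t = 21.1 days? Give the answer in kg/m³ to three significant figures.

For an instantaneous plane source, C(x,t) = M/(n_e·A·√(4πDt)) · exp(−(x−vt)²/(4Dt)), with n_e·A the pore (flow) area.
Plume center vt = 1.07 × 21.1 = 22.577 m, so the well at 23.1 m is 0.523 m downgradient of the peak.
√(4πDt) = 3.081 m, giving peak height M/(n_e·A·√(4πDt)) = 0.439/(0.30 × 130 × 3.081) = 0.003653 kg/m³.
(x−vt)²/(4Dt) = (0.523)²/(4 × 0.0358 × 21.1) = 0.09053; exp(−0.09053) = 0.9134.
C = 0.003653 × 0.9134 = 0.00334 kg/m³.

0.00334 kg/m³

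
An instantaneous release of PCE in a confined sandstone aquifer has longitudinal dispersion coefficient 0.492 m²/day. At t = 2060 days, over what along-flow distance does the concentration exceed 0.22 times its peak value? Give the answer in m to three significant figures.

157 m

The plume is Gaussian with σ = √(2Dt) = √(2 × 0.492 × 2060) = 45.02 m.
C/C_peak = exp(−Δx²/(2σ²)) = 0.22 ⇒ Δx = σ·√(−2 ln 0.22) = 45.02 × 1.740 = 78.33 m.
Width = 2Δx = 157 m.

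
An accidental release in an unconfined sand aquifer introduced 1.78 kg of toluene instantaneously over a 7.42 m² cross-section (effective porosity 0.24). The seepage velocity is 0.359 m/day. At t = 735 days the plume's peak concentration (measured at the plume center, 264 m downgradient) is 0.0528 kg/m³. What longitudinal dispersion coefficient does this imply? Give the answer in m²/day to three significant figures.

0.0388 m²/day

At the plume center C_max = M/(n_e·A·√(4πDt)), so D = M²/(4πt·(n_e·A·C_max)²).
n_e·A·C_max = 0.24 × 7.42 × 0.0528 = 0.09403 kg/m.
D = 1.78²/(4π × 735 × 0.09403²) = 0.0388 m²/day.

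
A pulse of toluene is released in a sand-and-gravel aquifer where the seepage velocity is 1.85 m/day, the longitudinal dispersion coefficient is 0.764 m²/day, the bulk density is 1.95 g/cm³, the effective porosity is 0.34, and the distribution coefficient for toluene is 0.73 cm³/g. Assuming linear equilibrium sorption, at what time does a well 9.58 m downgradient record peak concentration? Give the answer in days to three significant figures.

Retardation factor R = 1 + ρ_b·K_d/n = 1 + 1.95 × 0.73/0.34 = 5.187.
Sorption retards both mechanisms: v_R = v/R = 0.3567 m/day, D_R = D/R = 0.1473 m²/day.
Peak time from v_R²t² + 2D_R t − x² = 0: t = (√(D_R² + v_R²x²) − D_R)/v_R².
√(D_R² + v_R²x²) = √(0.1473² + 0.3567² × 9.58²) = 3.420; v_R² = 0.1272.
t = (3.420 − 0.1473)/0.1272 = 25.7 days.

25.7 days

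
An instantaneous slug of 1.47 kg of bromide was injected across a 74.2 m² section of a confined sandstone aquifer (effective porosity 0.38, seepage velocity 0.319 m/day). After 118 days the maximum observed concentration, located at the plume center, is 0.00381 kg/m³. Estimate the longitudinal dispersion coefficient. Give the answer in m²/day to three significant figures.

0.126 m²/day

At the plume center C_max = M/(n_e·A·√(4πDt)), so D = M²/(4πt·(n_e·A·C_max)²).
n_e·A·C_max = 0.38 × 74.2 × 0.00381 = 0.1074 kg/m.
D = 1.47²/(4π × 118 × 0.1074²) = 0.126 m²/day.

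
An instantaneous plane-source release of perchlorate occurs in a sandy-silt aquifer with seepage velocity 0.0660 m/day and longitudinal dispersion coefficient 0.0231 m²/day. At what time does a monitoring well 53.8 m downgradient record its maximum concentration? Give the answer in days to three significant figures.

For the 1D instantaneous-source solution, setting ∂C/∂t = 0 at fixed x gives v²t² + 2Dt − x² = 0, so t = (√(D² + v²x²) − D)/v².
√(D² + v²x²) = √(0.0231² + 0.0660² × 53.8²) = 3.551; v² = 0.004356.
t = (3.551 − 0.0231)/0.004356 = 810 days (vs. the pure-advection estimate x/v = 815 d).

810 days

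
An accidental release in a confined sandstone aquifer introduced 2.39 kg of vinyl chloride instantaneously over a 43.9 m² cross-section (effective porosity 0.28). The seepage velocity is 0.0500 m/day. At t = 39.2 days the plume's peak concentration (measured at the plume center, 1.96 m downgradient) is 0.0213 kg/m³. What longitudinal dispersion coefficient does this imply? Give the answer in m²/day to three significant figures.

At the plume center C_max = M/(n_e·A·√(4πDt)), so D = M²/(4πt·(n_e·A·C_max)²).
n_e·A·C_max = 0.28 × 43.9 × 0.0213 = 0.2618 kg/m.
D = 2.39²/(4π × 39.2 × 0.2618²) = 0.169 m²/day.

0.169 m²/day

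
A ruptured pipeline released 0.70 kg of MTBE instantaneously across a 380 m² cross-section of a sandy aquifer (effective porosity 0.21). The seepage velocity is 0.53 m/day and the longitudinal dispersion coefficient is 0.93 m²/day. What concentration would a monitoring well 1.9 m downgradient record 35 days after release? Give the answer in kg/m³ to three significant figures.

5.16e-05 kg/m³

For an instantaneous plane source, C(x,t) = M/(n_e·A·√(4πDt)) · exp(−(x−vt)²/(4Dt)), with n_e·A the pore (flow) area.
Plume center vt = 0.53 × 35 = 18.55 m, so the well at 1.9 m is 16.65 m upgradient of the peak.
√(4πDt) = 20.22 m, giving peak height M/(n_e·A·√(4πDt)) = 0.70/(0.21 × 380 × 20.22) = 0.0004338 kg/m³.
(x−vt)²/(4Dt) = (-16.65)²/(4 × 0.93 × 35) = 2.129; exp(−2.129) = 0.1190.
C = 0.0004338 × 0.1190 = 5.16e-05 kg/m³.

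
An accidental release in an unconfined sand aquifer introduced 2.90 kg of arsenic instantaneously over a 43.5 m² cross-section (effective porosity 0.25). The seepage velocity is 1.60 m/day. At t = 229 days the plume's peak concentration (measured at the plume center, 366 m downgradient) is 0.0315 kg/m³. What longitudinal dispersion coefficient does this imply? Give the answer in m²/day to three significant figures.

At the plume center C_max = M/(n_e·A·√(4πDt)), so D = M²/(4πt·(n_e·A·C_max)²).
n_e·A·C_max = 0.25 × 43.5 × 0.0315 = 0.3426 kg/m.
D = 2.90²/(4π × 229 × 0.3426²) = 0.0249 m²/day.

0.0249 m²/day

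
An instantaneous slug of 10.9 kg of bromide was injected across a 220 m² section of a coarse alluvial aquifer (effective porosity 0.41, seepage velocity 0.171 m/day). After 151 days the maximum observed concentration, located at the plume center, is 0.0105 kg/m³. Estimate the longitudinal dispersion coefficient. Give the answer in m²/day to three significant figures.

0.0698 m²/day

At the plume center C_max = M/(n_e·A·√(4πDt)), so D = M²/(4πt·(n_e·A·C_max)²).
n_e·A·C_max = 0.41 × 220 × 0.0105 = 0.9471 kg/m.
D = 10.9²/(4π × 151 × 0.9471²) = 0.0698 m²/day.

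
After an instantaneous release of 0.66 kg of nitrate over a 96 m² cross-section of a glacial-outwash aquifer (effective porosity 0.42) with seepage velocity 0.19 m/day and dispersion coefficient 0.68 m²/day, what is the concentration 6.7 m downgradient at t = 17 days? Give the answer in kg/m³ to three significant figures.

0.00105 kg/m³

For an instantaneous plane source, C(x,t) = M/(n_e·A·√(4πDt)) · exp(−(x−vt)²/(4Dt)), with n_e·A the pore (flow) area.
Plume center vt = 0.19 × 17 = 3.23 m, so the well at 6.7 m is 3.47 m downgradient of the peak.
√(4πDt) = 12.05 m, giving peak height M/(n_e·A·√(4πDt)) = 0.66/(0.42 × 96 × 12.05) = 0.001358 kg/m³.
(x−vt)²/(4Dt) = (3.47)²/(4 × 0.68 × 17) = 0.2604; exp(−0.2604) = 0.7707.
C = 0.001358 × 0.7707 = 0.00105 kg/m³.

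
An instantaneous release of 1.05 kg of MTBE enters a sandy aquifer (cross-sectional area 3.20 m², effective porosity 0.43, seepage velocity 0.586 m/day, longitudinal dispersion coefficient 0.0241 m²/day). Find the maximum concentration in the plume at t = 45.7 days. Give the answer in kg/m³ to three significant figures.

0.205 kg/m³

The peak of an instantaneous 1D plume sits at x = vt; there the Gaussian factor is 1 and C_max = M/(n_e·A·√(4πDt)), where n_e·A is the pore area the mass is dissolved in.
√(4πDt) = √(4π × 0.0241 × 45.7) = 3.720 m, so C_max = 1.05/(0.43 × 3.20 × 3.720) = 0.205 kg/m³.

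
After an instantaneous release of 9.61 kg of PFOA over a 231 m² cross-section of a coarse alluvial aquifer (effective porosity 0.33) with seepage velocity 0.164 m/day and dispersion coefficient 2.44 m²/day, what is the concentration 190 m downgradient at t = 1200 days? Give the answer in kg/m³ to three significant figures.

For an instantaneous plane source, C(x,t) = M/(n_e·A·√(4πDt)) · exp(−(x−vt)²/(4Dt)), with n_e·A the pore (flow) area.
Plume center vt = 0.164 × 1200 = 196.8 m, so the well at 190 m is 6.8 m upgradient of the peak.
√(4πDt) = 191.8 m, giving peak height M/(n_e·A·√(4πDt)) = 9.61/(0.33 × 231 × 191.8) = 0.0006573 kg/m³.
(x−vt)²/(4Dt) = (-6.8)²/(4 × 2.44 × 1200) = 0.003948; exp(−0.003948) = 0.9961.
C = 0.0006573 × 0.9961 = 0.000655 kg/m³.

0.000655 kg/m³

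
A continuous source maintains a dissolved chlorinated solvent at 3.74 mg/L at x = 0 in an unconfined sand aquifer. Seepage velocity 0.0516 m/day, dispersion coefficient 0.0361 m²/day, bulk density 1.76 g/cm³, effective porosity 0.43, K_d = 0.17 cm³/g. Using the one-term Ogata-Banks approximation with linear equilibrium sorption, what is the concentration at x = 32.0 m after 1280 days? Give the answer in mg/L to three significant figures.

Retardation factor R = 1 + ρ_b·K_d/n = 1 + 1.76 × 0.17/0.43 = 1.696.
Sorption retards both mechanisms: v_R = v/R = 0.03042 m/day, D_R = D/R = 0.02129 m²/day.
v_R·t = 0.03042 × 1280 = 38.9376 m; 2√(D_R t) = 10.44 m; argument = (32.0 − 38.9376)/10.44 = -0.6645.
C = C₀ × ½·erfc(-0.6645) = 3.74 × 0.8263 = 3.09 mg/L.

3.09 mg/L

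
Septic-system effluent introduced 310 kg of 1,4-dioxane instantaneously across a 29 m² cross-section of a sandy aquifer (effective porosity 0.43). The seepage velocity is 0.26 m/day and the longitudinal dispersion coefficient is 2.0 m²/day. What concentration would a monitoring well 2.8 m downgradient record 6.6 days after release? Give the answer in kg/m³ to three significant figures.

For an instantaneous plane source, C(x,t) = M/(n_e·A·√(4πDt)) · exp(−(x−vt)²/(4Dt)), with n_e·A the pore (flow) area.
Plume center vt = 0.26 × 6.6 = 1.716 m, so the well at 2.8 m is 1.084 m downgradient of the peak.
√(4πDt) = 12.88 m, giving peak height M/(n_e·A·√(4πDt)) = 310/(0.43 × 29 × 12.88) = 1.930 kg/m³.
(x−vt)²/(4Dt) = (1.084)²/(4 × 2.0 × 6.6) = 0.02225; exp(−0.02225) = 0.9780.
C = 1.930 × 0.9780 = 1.89 kg/m³.

1.89 kg/m³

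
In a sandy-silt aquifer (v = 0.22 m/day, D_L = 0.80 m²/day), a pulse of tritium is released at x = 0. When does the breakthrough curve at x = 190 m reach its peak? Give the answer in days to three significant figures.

847 days

For the 1D instantaneous-source solution, setting ∂C/∂t = 0 at fixed x gives v²t² + 2Dt − x² = 0, so t = (√(D² + v²x²) − D)/v².
√(D² + v²x²) = √(0.80² + 0.22² × 190²) = 41.81; v² = 0.0484.
t = (41.81 − 0.80)/0.0484 = 847 days (vs. the pure-advection estimate x/v = 864 d).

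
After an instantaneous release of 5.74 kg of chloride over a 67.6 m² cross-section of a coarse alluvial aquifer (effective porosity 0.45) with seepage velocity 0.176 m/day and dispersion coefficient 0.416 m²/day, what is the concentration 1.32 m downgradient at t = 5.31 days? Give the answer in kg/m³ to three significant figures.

For an instantaneous plane source, C(x,t) = M/(n_e·A·√(4πDt)) · exp(−(x−vt)²/(4Dt)), with n_e·A the pore (flow) area.
Plume center vt = 0.176 × 5.31 = 0.93456 m, so the well at 1.32 m is 0.38544 m downgradient of the peak.
√(4πDt) = 5.269 m, giving peak height M/(n_e·A·√(4πDt)) = 5.74/(0.45 × 67.6 × 5.269) = 0.03581 kg/m³.
(x−vt)²/(4Dt) = (0.38544)²/(4 × 0.416 × 5.31) = 0.01681; exp(−0.01681) = 0.9833.
C = 0.03581 × 0.9833 = 0.0352 kg/m³.

0.0352 kg/m³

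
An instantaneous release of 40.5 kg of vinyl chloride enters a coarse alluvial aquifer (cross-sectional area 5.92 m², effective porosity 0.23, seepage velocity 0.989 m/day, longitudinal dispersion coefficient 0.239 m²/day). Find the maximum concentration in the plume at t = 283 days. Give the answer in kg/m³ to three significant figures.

1.02 kg/m³

The peak of an instantaneous 1D plume sits at x = vt; there the Gaussian factor is 1 and C_max = M/(n_e·A·√(4πDt)), where n_e·A is the pore area the mass is dissolved in.
√(4πDt) = √(4π × 0.239 × 283) = 29.15 m, so C_max = 40.5/(0.23 × 5.92 × 29.15) = 1.02 kg/m³.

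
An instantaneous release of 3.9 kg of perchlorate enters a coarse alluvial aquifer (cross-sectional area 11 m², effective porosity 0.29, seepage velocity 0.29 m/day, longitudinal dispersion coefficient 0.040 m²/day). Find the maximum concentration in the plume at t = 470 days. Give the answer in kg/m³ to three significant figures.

0.0795 kg/m³

The peak of an instantaneous 1D plume sits at x = vt; there the Gaussian factor is 1 and C_max = M/(n_e·A·√(4πDt)), where n_e·A is the pore area the mass is dissolved in.
√(4πDt) = √(4π × 0.040 × 470) = 15.37 m, so C_max = 3.9/(0.29 × 11 × 15.37) = 0.0795 kg/m³.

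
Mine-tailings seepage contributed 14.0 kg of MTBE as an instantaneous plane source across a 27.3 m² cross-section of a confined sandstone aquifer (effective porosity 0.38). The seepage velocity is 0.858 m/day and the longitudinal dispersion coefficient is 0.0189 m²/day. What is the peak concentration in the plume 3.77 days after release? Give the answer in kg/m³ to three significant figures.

1.43 kg/m³

The peak of an instantaneous 1D plume sits at x = vt; there the Gaussian factor is 1 and C_max = M/(n_e·A·√(4πDt)), where n_e·A is the pore area the mass is dissolved in.
√(4πDt) = √(4π × 0.0189 × 3.77) = 0.9463 m, so C_max = 14.0/(0.38 × 27.3 × 0.9463) = 1.43 kg/m³.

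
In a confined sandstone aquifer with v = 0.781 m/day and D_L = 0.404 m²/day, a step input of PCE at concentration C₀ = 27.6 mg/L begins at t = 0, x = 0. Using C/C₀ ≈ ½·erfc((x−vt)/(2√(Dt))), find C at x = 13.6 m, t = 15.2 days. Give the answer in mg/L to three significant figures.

For a continuous step input, C/C₀ ≈ ½·erfc((x−vt)/(2√(Dt))).
vt = 0.781 × 15.2 = 11.8712 m and 2√(Dt) = 2√(0.404 × 15.2) = 4.956 m.
Argument (x−vt)/(2√(Dt)) = (13.6 − 11.8712)/4.956 = 0.3488; ½·erfc(0.3488) = 0.3109.
C = 27.6 × 0.3109 = 8.58 mg/L.

8.58 mg/L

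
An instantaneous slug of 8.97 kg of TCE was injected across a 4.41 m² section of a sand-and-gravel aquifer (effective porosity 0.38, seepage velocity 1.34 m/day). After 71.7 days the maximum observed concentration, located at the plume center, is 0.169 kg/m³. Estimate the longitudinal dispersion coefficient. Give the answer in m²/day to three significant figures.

At the plume center C_max = M/(n_e·A·√(4πDt)), so D = M²/(4πt·(n_e·A·C_max)²).
n_e·A·C_max = 0.38 × 4.41 × 0.169 = 0.2832 kg/m.
D = 8.97²/(4π × 71.7 × 0.2832²) = 1.11 m²/day.

1.11 m²/day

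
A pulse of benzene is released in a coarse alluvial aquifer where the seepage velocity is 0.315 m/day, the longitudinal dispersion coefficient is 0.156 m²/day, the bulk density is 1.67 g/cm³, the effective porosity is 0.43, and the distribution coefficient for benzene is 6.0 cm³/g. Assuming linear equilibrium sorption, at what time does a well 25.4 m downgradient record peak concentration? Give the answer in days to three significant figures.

1920 days

Retardation factor R = 1 + ρ_b·K_d/n = 1 + 1.67 × 6.0/0.43 = 24.30.
Sorption retards both mechanisms: v_R = v/R = 0.01296 m/day, D_R = D/R = 0.006420 m²/day.
Peak time from v_R²t² + 2D_R t − x² = 0: t = (√(D_R² + v_R²x²) − D_R)/v_R².
√(D_R² + v_R²x²) = √(0.006420² + 0.01296² × 25.4²) = 0.3292; v_R² = 0.0001680.
t = (0.3292 − 0.006420)/0.0001680 = 1920 days.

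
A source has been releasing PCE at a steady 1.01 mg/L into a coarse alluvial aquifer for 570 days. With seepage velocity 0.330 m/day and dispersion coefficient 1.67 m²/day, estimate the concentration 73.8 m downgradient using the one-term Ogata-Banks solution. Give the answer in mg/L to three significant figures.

For a continuous step input, C/C₀ ≈ ½·erfc((x−vt)/(2√(Dt))).
vt = 0.330 × 570 = 188.1 m and 2√(Dt) = 2√(1.67 × 570) = 61.71 m.
Argument (x−vt)/(2√(Dt)) = (73.8 − 188.1)/61.71 = -1.852; ½·erfc(-1.852) = 0.9956.
C = 1.01 × 0.9956 = 1.01 mg/L.

1.01 mg/L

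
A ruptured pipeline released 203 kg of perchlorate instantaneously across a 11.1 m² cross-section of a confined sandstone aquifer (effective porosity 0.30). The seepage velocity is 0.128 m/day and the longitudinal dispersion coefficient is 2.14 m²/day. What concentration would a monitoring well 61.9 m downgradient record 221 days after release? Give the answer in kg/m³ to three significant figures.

For an instantaneous plane source, C(x,t) = M/(n_e·A·√(4πDt)) · exp(−(x−vt)²/(4Dt)), with n_e·A the pore (flow) area.
Plume center vt = 0.128 × 221 = 28.288 m, so the well at 61.9 m is 33.612 m downgradient of the peak.
√(4πDt) = 77.09 m, giving peak height M/(n_e·A·√(4πDt)) = 203/(0.30 × 11.1 × 77.09) = 0.7908 kg/m³.
(x−vt)²/(4Dt) = (33.612)²/(4 × 2.14 × 221) = 0.5972; exp(−0.5972) = 0.5504.
C = 0.7908 × 0.5504 = 0.435 kg/m³.

0.435 kg/m³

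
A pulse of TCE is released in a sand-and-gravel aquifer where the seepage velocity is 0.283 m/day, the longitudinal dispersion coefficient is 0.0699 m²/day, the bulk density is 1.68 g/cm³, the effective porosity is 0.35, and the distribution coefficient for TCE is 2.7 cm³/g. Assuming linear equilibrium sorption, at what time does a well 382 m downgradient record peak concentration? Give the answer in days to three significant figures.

Retardation factor R = 1 + ρ_b·K_d/n = 1 + 1.68 × 2.7/0.35 = 13.96.
Sorption retards both mechanisms: v_R = v/R = 0.02027 m/day, D_R = D/R = 0.005007 m²/day.
Peak time from v_R²t² + 2D_R t − x² = 0: t = (√(D_R² + v_R²x²) − D_R)/v_R².
√(D_R² + v_R²x²) = √(0.005007² + 0.02027² × 382²) = 7.743; v_R² = 0.0004109.
t = (7.743 − 0.005007)/0.0004109 = 18800 days.

18800 days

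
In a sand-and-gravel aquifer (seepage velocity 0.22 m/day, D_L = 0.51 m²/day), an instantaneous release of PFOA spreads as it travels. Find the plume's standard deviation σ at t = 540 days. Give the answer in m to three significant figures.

Dispersive spreading gives a Gaussian with σ² = 2Dt; advection only shifts the center.
σ = √(2 × 0.51 × 540) = 23.5 m.

23.5 m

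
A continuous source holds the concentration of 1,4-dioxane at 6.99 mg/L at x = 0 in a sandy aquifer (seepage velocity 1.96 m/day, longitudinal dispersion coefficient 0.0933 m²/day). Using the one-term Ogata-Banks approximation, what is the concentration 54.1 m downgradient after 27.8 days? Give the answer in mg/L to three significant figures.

For a continuous step input, C/C₀ ≈ ½·erfc((x−vt)/(2√(Dt))).
vt = 1.96 × 27.8 = 54.488 m and 2√(Dt) = 2√(0.0933 × 27.8) = 3.221 m.
Argument (x−vt)/(2√(Dt)) = (54.1 − 54.488)/3.221 = -0.1205; ½·erfc(-0.1205) = 0.5677.
C = 6.99 × 0.5677 = 3.97 mg/L.

3.97 mg/L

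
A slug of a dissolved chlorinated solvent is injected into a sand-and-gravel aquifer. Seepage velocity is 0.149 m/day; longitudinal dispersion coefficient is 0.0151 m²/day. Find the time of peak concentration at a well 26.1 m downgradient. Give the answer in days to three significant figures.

174 days

For the 1D instantaneous-source solution, setting ∂C/∂t = 0 at fixed x gives v²t² + 2Dt − x² = 0, so t = (√(D² + v²x²) − D)/v².
√(D² + v²x²) = √(0.0151² + 0.149² × 26.1²) = 3.889; v² = 0.022201.
t = (3.889 − 0.0151)/0.022201 = 174 days (vs. the pure-advection estimate x/v = 175 d).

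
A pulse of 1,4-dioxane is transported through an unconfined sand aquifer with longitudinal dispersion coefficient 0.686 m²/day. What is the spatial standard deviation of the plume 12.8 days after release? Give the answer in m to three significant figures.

Dispersive spreading gives a Gaussian with σ² = 2Dt; advection only shifts the center.
σ = √(2 × 0.686 × 12.8) = 4.19 m.

4.19 m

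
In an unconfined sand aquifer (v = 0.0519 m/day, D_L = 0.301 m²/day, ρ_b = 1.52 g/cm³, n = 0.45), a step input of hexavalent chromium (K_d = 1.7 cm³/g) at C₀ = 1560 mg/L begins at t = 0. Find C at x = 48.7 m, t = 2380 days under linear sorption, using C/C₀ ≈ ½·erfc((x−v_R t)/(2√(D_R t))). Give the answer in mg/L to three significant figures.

Retardation factor R = 1 + ρ_b·K_d/n = 1 + 1.52 × 1.7/0.45 = 6.742.
Sorption retards both mechanisms: v_R = v/R = 0.007698 m/day, D_R = D/R = 0.04465 m²/day.
v_R·t = 0.007698 × 2380 = 18.32124 m; 2√(D_R t) = 20.62 m; argument = (48.7 − 18.32124)/20.62 = 1.473.
C = C₀ × ½·erfc(1.473) = 1560 × 0.01862 = 29.0 mg/L.

29.0 mg/L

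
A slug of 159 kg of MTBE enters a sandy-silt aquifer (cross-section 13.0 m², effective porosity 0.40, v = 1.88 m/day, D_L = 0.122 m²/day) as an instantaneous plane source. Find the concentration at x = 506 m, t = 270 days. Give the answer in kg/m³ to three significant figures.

1.47 kg/m³

For an instantaneous plane source, C(x,t) = M/(n_e·A·√(4πDt)) · exp(−(x−vt)²/(4Dt)), with n_e·A the pore (flow) area.
Plume center vt = 1.88 × 270 = 507.6 m, so the well at 506 m is 1.6 m upgradient of the peak.
√(4πDt) = 20.35 m, giving peak height M/(n_e·A·√(4πDt)) = 159/(0.40 × 13.0 × 20.35) = 1.503 kg/m³.
(x−vt)²/(4Dt) = (-1.6)²/(4 × 0.122 × 270) = 0.01943; exp(−0.01943) = 0.9808.
C = 1.503 × 0.9808 = 1.47 kg/m³.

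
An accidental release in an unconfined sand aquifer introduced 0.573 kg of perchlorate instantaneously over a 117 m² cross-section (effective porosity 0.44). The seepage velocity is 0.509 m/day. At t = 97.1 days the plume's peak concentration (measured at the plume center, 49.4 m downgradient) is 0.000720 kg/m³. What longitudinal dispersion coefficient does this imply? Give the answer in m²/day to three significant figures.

At the plume center C_max = M/(n_e·A·√(4πDt)), so D = M²/(4πt·(n_e·A·C_max)²).
n_e·A·C_max = 0.44 × 117 × 0.000720 = 0.03707 kg/m.
D = 0.573²/(4π × 97.1 × 0.03707²) = 0.196 m²/day.

0.196 m²/day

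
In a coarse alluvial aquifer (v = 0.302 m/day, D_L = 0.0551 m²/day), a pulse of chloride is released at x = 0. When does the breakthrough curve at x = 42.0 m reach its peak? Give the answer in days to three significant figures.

138 days

For the 1D instantaneous-source solution, setting ∂C/∂t = 0 at fixed x gives v²t² + 2Dt − x² = 0, so t = (√(D² + v²x²) − D)/v².
√(D² + v²x²) = √(0.0551² + 0.302² × 42.0²) = 12.68; v² = 0.091204.
t = (12.68 − 0.0551)/0.091204 = 138 days (vs. the pure-advection estimate x/v = 139 d).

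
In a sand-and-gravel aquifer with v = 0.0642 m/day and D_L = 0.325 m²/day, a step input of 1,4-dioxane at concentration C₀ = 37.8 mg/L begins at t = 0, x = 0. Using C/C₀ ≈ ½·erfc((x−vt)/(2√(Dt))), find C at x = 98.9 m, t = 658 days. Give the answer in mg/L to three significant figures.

For a continuous step input, C/C₀ ≈ ½·erfc((x−vt)/(2√(Dt))).
vt = 0.0642 × 658 = 42.2436 m and 2√(Dt) = 2√(0.325 × 658) = 29.25 m.
Argument (x−vt)/(2√(Dt)) = (98.9 − 42.2436)/29.25 = 1.937; ½·erfc(1.937) = 0.003078.
C = 37.8 × 0.003078 = 0.116 mg/L.

0.116 mg/L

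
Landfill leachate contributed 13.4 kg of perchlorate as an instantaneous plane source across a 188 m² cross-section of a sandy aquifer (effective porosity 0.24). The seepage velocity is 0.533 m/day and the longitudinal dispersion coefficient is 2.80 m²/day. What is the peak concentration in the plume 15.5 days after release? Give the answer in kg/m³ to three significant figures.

0.0127 kg/m³

The peak of an instantaneous 1D plume sits at x = vt; there the Gaussian factor is 1 and C_max = M/(n_e·A·√(4πDt)), where n_e·A is the pore area the mass is dissolved in.
√(4πDt) = √(4π × 2.80 × 15.5) = 23.35 m, so C_max = 13.4/(0.24 × 188 × 23.35) = 0.0127 kg/m³.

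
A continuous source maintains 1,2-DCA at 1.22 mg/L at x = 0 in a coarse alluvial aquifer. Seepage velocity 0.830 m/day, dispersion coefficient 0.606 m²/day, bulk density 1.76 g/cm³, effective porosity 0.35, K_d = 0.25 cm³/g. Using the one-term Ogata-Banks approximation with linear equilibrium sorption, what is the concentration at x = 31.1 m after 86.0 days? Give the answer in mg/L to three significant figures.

Retardation factor R = 1 + ρ_b·K_d/n = 1 + 1.76 × 0.25/0.35 = 2.257.
Sorption retards both mechanisms: v_R = v/R = 0.3677 m/day, D_R = D/R = 0.2685 m²/day.
v_R·t = 0.3677 × 86.0 = 31.6222 m; 2√(D_R t) = 9.611 m; argument = (31.1 − 31.6222)/9.611 = -0.05433.
C = C₀ × ½·erfc(-0.05433) = 1.22 × 0.5306 = 0.647 mg/L.

0.647 mg/L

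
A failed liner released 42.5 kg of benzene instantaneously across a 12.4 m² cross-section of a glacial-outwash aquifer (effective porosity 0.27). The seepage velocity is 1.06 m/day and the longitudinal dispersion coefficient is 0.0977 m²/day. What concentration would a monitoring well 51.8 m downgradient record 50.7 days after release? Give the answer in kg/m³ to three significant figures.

For an instantaneous plane source, C(x,t) = M/(n_e·A·√(4πDt)) · exp(−(x−vt)²/(4Dt)), with n_e·A the pore (flow) area.
Plume center vt = 1.06 × 50.7 = 53.742 m, so the well at 51.8 m is 1.942 m upgradient of the peak.
√(4πDt) = 7.890 m, giving peak height M/(n_e·A·√(4πDt)) = 42.5/(0.27 × 12.4 × 7.890) = 1.609 kg/m³.
(x−vt)²/(4Dt) = (-1.942)²/(4 × 0.0977 × 50.7) = 0.1903; exp(−0.1903) = 0.8267.
C = 1.609 × 0.8267 = 1.33 kg/m³.

1.33 kg/m³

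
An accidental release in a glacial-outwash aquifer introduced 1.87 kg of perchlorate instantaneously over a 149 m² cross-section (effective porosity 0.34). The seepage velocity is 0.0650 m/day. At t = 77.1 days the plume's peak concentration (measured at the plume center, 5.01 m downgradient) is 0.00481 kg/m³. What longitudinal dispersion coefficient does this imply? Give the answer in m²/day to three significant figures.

0.0608 m²/day

At the plume center C_max = M/(n_e·A·√(4πDt)), so D = M²/(4πt·(n_e·A·C_max)²).
n_e·A·C_max = 0.34 × 149 × 0.00481 = 0.2437 kg/m.
D = 1.87²/(4π × 77.1 × 0.2437²) = 0.0608 m²/day.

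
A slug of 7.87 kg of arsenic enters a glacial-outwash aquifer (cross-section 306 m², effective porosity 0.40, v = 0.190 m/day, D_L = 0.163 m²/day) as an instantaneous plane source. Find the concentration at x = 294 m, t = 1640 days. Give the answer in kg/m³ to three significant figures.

0.000830 kg/m³

For an instantaneous plane source, C(x,t) = M/(n_e·A·√(4πDt)) · exp(−(x−vt)²/(4Dt)), with n_e·A the pore (flow) area.
Plume center vt = 0.190 × 1640 = 311.6 m, so the well at 294 m is 17.6 m upgradient of the peak.
√(4πDt) = 57.96 m, giving peak height M/(n_e·A·√(4πDt)) = 7.87/(0.40 × 306 × 57.96) = 0.001109 kg/m³.
(x−vt)²/(4Dt) = (-17.6)²/(4 × 0.163 × 1640) = 0.2897; exp(−0.2897) = 0.7485.
C = 0.001109 × 0.7485 = 0.000830 kg/m³.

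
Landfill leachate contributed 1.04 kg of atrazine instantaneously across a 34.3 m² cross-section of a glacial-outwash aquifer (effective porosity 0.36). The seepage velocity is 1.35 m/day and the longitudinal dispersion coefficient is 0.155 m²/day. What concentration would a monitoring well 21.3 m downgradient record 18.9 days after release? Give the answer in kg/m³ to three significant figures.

For an instantaneous plane source, C(x,t) = M/(n_e·A·√(4πDt)) · exp(−(x−vt)²/(4Dt)), with n_e·A the pore (flow) area.
Plume center vt = 1.35 × 18.9 = 25.515 m, so the well at 21.3 m is 4.215 m upgradient of the peak.
√(4πDt) = 6.067 m, giving peak height M/(n_e·A·√(4πDt)) = 1.04/(0.36 × 34.3 × 6.067) = 0.01388 kg/m³.
(x−vt)²/(4Dt) = (-4.215)²/(4 × 0.155 × 18.9) = 1.516; exp(−1.516) = 0.2196.
C = 0.01388 × 0.2196 = 0.00305 kg/m³.

0.00305 kg/m³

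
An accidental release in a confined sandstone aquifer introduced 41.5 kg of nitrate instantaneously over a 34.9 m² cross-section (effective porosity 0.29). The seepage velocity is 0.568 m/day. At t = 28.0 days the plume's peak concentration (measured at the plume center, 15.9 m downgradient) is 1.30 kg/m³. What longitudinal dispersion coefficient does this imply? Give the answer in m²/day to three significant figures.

At the plume center C_max = M/(n_e·A·√(4πDt)), so D = M²/(4πt·(n_e·A·C_max)²).
n_e·A·C_max = 0.29 × 34.9 × 1.30 = 13.16 kg/m.
D = 41.5²/(4π × 28.0 × 13.16²) = 0.0283 m²/day.

0.0283 m²/day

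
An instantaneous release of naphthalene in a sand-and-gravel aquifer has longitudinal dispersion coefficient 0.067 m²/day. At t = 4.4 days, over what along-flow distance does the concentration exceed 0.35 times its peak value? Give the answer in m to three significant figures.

2.23 m

The plume is Gaussian with σ = √(2Dt) = √(2 × 0.067 × 4.4) = 0.7679 m.
C/C_peak = exp(−Δx²/(2σ²)) = 0.35 ⇒ Δx = σ·√(−2 ln 0.35) = 0.7679 × 1.449 = 1.113 m.
Width = 2Δx = 2.23 m.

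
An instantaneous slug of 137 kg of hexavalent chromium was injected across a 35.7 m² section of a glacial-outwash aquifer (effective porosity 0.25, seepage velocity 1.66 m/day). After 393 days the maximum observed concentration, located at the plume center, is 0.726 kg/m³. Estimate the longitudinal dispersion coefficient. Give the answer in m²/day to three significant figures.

At the plume center C_max = M/(n_e·A·√(4πDt)), so D = M²/(4πt·(n_e·A·C_max)²).
n_e·A·C_max = 0.25 × 35.7 × 0.726 = 6.480 kg/m.
D = 137²/(4π × 393 × 6.480²) = 0.0905 m²/day.

0.0905 m²/day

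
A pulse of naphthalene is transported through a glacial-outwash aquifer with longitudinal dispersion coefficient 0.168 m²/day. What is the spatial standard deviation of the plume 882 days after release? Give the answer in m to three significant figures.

Dispersive spreading gives a Gaussian with σ² = 2Dt; advection only shifts the center.
σ = √(2 × 0.168 × 882) = 17.2 m.

17.2 m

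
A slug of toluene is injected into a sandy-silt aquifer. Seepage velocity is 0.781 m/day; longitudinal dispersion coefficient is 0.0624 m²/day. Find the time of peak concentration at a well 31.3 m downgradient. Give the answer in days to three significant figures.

40.0 days

For the 1D instantaneous-source solution, setting ∂C/∂t = 0 at fixed x gives v²t² + 2Dt − x² = 0, so t = (√(D² + v²x²) − D)/v².
√(D² + v²x²) = √(0.0624² + 0.781² × 31.3²) = 24.45; v² = 0.609961.
t = (24.45 − 0.0624)/0.609961 = 40.0 days (vs. the pure-advection estimate x/v = 40.1 d).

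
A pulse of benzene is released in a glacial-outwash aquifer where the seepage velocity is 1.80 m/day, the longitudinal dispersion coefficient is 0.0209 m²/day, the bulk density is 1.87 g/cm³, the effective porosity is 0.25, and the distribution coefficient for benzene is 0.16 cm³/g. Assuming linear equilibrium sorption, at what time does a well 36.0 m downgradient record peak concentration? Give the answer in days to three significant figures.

43.9 days

Retardation factor R = 1 + ρ_b·K_d/n = 1 + 1.87 × 0.16/0.25 = 2.197.
Sorption retards both mechanisms: v_R = v/R = 0.8193 m/day, D_R = D/R = 0.009513 m²/day.
Peak time from v_R²t² + 2D_R t − x² = 0: t = (√(D_R² + v_R²x²) − D_R)/v_R².
√(D_R² + v_R²x²) = √(0.009513² + 0.8193² × 36.0²) = 29.49; v_R² = 0.6713.
t = (29.49 − 0.009513)/0.6713 = 43.9 days.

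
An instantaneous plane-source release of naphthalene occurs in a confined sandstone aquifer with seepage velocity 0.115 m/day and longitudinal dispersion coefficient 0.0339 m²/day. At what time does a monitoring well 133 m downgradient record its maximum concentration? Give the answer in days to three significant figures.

For the 1D instantaneous-source solution, setting ∂C/∂t = 0 at fixed x gives v²t² + 2Dt − x² = 0, so t = (√(D² + v²x²) − D)/v².
√(D² + v²x²) = √(0.0339² + 0.115² × 133²) = 15.30; v² = 0.013225.
t = (15.30 − 0.0339)/0.013225 = 1150 days (vs. the pure-advection estimate x/v = 1160 d).

1150 days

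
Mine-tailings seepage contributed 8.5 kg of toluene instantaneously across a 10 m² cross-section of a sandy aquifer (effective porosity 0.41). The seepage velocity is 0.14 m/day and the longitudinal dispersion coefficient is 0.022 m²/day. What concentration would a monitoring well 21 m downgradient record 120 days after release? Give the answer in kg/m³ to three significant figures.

0.0677 kg/m³

For an instantaneous plane source, C(x,t) = M/(n_e·A·√(4πDt)) · exp(−(x−vt)²/(4Dt)), with n_e·A the pore (flow) area.
Plume center vt = 0.14 × 120 = 16.8 m, so the well at 21 m is 4.2 m downgradient of the peak.
√(4πDt) = 5.760 m, giving peak height M/(n_e·A·√(4πDt)) = 8.5/(0.41 × 10 × 5.760) = 0.3599 kg/m³.
(x−vt)²/(4Dt) = (4.2)²/(4 × 0.022 × 120) = 1.670; exp(−1.670) = 0.1882.
C = 0.3599 × 0.1882 = 0.0677 kg/m³.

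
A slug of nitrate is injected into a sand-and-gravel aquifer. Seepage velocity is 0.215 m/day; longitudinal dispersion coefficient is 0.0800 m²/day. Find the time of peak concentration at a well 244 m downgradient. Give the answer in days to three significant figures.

1130 days

For the 1D instantaneous-source solution, setting ∂C/∂t = 0 at fixed x gives v²t² + 2Dt − x² = 0, so t = (√(D² + v²x²) − D)/v².
√(D² + v²x²) = √(0.0800² + 0.215² × 244²) = 52.46; v² = 0.046225.
t = (52.46 − 0.0800)/0.046225 = 1130 days (vs. the pure-advection estimate x/v = 1130 d).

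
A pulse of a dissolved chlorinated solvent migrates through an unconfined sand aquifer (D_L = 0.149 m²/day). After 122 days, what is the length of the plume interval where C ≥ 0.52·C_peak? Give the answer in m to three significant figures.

13.8 m

The plume is Gaussian with σ = √(2Dt) = √(2 × 0.149 × 122) = 6.030 m.
C/C_peak = exp(−Δx²/(2σ²)) = 0.52 ⇒ Δx = σ·√(−2 ln 0.52) = 6.030 × 1.144 = 6.898 m.
Width = 2Δx = 13.8 m.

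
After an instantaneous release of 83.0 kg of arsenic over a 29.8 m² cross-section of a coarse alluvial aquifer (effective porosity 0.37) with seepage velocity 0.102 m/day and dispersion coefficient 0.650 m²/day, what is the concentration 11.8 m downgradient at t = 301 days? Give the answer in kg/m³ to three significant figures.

For an instantaneous plane source, C(x,t) = M/(n_e·A·√(4πDt)) · exp(−(x−vt)²/(4Dt)), with n_e·A the pore (flow) area.
Plume center vt = 0.102 × 301 = 30.702 m, so the well at 11.8 m is 18.902 m upgradient of the peak.
√(4πDt) = 49.58 m, giving peak height M/(n_e·A·√(4πDt)) = 83.0/(0.37 × 29.8 × 49.58) = 0.1518 kg/m³.
(x−vt)²/(4Dt) = (-18.902)²/(4 × 0.650 × 301) = 0.4565; exp(−0.4565) = 0.6335.
C = 0.1518 × 0.6335 = 0.0962 kg/m³.

0.0962 kg/m³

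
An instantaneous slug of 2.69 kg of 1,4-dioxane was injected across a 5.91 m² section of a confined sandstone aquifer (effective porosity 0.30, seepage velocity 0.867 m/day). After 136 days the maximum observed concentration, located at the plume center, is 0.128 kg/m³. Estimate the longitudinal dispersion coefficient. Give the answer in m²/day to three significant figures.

At the plume center C_max = M/(n_e·A·√(4πDt)), so D = M²/(4πt·(n_e·A·C_max)²).
n_e·A·C_max = 0.30 × 5.91 × 0.128 = 0.2269 kg/m.
D = 2.69²/(4π × 136 × 0.2269²) = 0.0822 m²/day.

0.0822 m²/day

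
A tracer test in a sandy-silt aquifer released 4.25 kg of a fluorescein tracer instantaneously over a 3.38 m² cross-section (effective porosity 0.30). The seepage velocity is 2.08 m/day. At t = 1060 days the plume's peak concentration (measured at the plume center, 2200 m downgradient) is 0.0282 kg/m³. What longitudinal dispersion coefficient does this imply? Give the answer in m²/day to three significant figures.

At the plume center C_max = M/(n_e·A·√(4πDt)), so D = M²/(4πt·(n_e·A·C_max)²).
n_e·A·C_max = 0.30 × 3.38 × 0.0282 = 0.02859 kg/m.
D = 4.25²/(4π × 1060 × 0.02859²) = 1.66 m²/day.

1.66 m²/day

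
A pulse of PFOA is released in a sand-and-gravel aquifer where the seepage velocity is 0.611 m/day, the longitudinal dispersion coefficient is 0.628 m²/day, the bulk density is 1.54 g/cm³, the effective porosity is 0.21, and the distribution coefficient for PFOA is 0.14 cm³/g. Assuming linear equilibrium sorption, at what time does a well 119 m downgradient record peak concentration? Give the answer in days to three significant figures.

Retardation factor R = 1 + ρ_b·K_d/n = 1 + 1.54 × 0.14/0.21 = 2.027.
Sorption retards both mechanisms: v_R = v/R = 0.3014 m/day, D_R = D/R = 0.3098 m²/day.
Peak time from v_R²t² + 2D_R t − x² = 0: t = (√(D_R² + v_R²x²) − D_R)/v_R².
√(D_R² + v_R²x²) = √(0.3098² + 0.3014² × 119²) = 35.87; v_R² = 0.09084.
t = (35.87 − 0.3098)/0.09084 = 391 days.

391 days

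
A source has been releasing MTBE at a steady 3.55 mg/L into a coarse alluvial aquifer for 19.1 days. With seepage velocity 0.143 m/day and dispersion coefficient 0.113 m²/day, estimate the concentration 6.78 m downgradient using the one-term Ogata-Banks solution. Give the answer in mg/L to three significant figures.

For a continuous step input, C/C₀ ≈ ½·erfc((x−vt)/(2√(Dt))).
vt = 0.143 × 19.1 = 2.7313 m and 2√(Dt) = 2√(0.113 × 19.1) = 2.938 m.
Argument (x−vt)/(2√(Dt)) = (6.78 − 2.7313)/2.938 = 1.378; ½·erfc(1.378) = 0.02566.
C = 3.55 × 0.02566 = 0.0911 mg/L.

0.0911 mg/L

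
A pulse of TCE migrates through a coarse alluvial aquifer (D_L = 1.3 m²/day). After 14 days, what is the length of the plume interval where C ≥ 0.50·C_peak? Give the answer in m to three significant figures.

The plume is Gaussian with σ = √(2Dt) = √(2 × 1.3 × 14) = 6.033 m.
C/C_peak = exp(−Δx²/(2σ²)) = 0.50 ⇒ Δx = σ·√(−2 ln 0.50) = 6.033 × 1.177 = 7.101 m.
Width = 2Δx = 14.2 m.

14.2 m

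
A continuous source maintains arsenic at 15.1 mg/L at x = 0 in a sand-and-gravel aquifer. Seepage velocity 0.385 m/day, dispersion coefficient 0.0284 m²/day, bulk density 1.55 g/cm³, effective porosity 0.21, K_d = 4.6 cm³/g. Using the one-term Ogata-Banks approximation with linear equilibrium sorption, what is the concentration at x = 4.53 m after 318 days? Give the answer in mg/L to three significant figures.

Retardation factor R = 1 + ρ_b·K_d/n = 1 + 1.55 × 4.6/0.21 = 34.95.
Sorption retards both mechanisms: v_R = v/R = 0.01102 m/day, D_R = D/R = 0.0008126 m²/day.
v_R·t = 0.01102 × 318 = 3.50436 m; 2√(D_R t) = 1.017 m; argument = (4.53 − 3.50436)/1.017 = 1.008.
C = C₀ × ½·erfc(1.008) = 15.1 × 0.07700 = 1.16 mg/L.

1.16 mg/L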